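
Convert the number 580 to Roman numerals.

Convert 580 to Roman numerals:
  580 contains 1×500 (D)
  80 contains 1×50 (L)
  30 contains 3×10 (XXX)

DLXXX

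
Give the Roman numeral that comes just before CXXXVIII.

CXXXVIII = 138; previous is 137

CXXXVII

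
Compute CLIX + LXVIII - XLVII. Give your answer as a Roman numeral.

CLIX = 159, LXVIII = 68, XLVII = 47
159 + 68 = 227
227 - 47 = 180

CLXXX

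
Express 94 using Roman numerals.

Convert 94 to Roman numerals:
  94 contains 1×90 (XC)
  4 contains 1×4 (IV)

XCIV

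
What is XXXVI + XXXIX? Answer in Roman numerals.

XXXVI = 36
XXXIX = 39
36 + 39 = 75

LXXV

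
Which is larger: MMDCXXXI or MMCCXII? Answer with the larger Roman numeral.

MMDCXXXI = 2631
MMCCXII = 2212
2631 is larger

MMDCXXXI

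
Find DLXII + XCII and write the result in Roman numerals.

DLXII = 562
XCII = 92
562 + 92 = 654

DCLIV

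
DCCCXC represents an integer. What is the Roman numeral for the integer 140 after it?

DCCCXC = 890
890 + 140 = 1030

MXXX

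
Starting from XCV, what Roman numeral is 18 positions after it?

XCV = 95
95 + 18 = 113

CXIII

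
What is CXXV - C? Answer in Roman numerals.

CXXV = 125
C = 100
125 - 100 = 25

XXV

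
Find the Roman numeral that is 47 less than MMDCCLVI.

MMDCCLVI = 2756
2756 - 47 = 2709

MMDCCIX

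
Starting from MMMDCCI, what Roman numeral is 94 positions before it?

MMMDCCI = 3701
3701 - 94 = 3607

MMMDCVII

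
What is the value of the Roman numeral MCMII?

MCMII: M=1000, CM=900, I=1, I=1
1000 + 900 + 1 + 1 = 1902

1902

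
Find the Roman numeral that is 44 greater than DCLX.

DCLX = 660
660 + 44 = 704

DCCIV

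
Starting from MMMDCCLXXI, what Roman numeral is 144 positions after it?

MMMDCCLXXI = 3771
3771 + 144 = 3915

MMMCMXV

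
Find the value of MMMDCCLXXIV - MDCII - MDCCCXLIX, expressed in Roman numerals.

MMMDCCLXXIV = 3774, MDCII = 1602, MDCCCXLIX = 1849
3774 - 1602 = 2172
2172 - 1849 = 323

CCCXXIII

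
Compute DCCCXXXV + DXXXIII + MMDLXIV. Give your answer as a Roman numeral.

DCCCXXXV = 835, DXXXIII = 533, MMDLXIV = 2564
835 + 533 = 1368
1368 + 2564 = 3932

MMMCMXXXII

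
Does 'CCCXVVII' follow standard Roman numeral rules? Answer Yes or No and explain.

'CCCXVVII': V should not appear more than once

No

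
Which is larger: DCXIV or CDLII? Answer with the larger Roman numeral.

DCXIV = 614
CDLII = 452
614 is larger

DCXIV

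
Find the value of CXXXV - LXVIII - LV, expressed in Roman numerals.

CXXXV = 135, LXVIII = 68, LV = 55
135 - 68 = 67
67 - 55 = 12

XII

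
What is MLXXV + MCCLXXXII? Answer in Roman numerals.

MLXXV = 1075
MCCLXXXII = 1282
1075 + 1282 = 2357

MMCCCLVII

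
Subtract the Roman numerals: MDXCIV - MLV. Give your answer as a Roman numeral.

MDXCIV = 1594
MLV = 1055
1594 - 1055 = 539

DXXXIX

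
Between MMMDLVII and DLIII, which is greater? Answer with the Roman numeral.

MMMDLVII = 3557
DLIII = 553
3557 is larger

MMMDLVII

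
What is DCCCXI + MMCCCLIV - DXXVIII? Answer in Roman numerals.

DCCCXI = 811, MMCCCLIV = 2354, DXXVIII = 528
811 + 2354 = 3165
3165 - 528 = 2637

MMDCXXXVII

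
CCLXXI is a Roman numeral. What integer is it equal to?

CCLXXI: C=100, C=100, L=50, X=10, X=10, I=1
100 + 100 + 50 + 10 + 10 + 1 = 271

271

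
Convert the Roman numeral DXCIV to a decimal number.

DXCIV: D=500, XC=90, IV=4
500 + 90 + 4 = 594

594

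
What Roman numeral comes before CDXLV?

CDXLV = 445; previous is 444

CDXLIV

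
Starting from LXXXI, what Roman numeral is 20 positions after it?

LXXXI = 81
81 + 20 = 101

CI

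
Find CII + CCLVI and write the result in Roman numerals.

CII = 102
CCLVI = 256
102 + 256 = 358

CCCLVIII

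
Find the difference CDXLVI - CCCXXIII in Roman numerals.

CDXLVI = 446
CCCXXIII = 323
446 - 323 = 123

CXXIII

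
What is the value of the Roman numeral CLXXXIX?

CLXXXIX: C=100, L=50, X=10, X=10, X=10, IX=9
100 + 50 + 10 + 10 + 10 + 9 = 189

189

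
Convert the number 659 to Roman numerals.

Convert 659 to Roman numerals:
  659 contains 1×500 (D)
  159 contains 1×100 (C)
  59 contains 1×50 (L)
  9 contains 1×9 (IX)

DCLIX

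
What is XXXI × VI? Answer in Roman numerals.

XXXI = 31
VI = 6
31 × 6 = 186

CLXXXVI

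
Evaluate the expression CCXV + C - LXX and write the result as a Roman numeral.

CCXV = 215, C = 100, LXX = 70
215 + 100 = 315
315 - 70 = 245

CCXLV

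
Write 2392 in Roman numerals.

Convert 2392 to Roman numerals:
  2392 contains 2×1000 (MM)
  392 contains 3×100 (CCC)
  92 contains 1×90 (XC)
  2 contains 2×1 (II)

MMCCCXCII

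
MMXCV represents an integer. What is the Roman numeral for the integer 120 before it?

MMXCV = 2095
2095 - 120 = 1975

MCMLXXV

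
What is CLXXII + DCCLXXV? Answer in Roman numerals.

CLXXII = 172
DCCLXXV = 775
172 + 775 = 947

CMXLVII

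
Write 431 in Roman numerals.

Convert 431 to Roman numerals:
  431 contains 1×400 (CD)
  31 contains 3×10 (XXX)
  1 contains 1×1 (I)

CDXXXI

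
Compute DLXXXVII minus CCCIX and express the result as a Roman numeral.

DLXXXVII = 587
CCCIX = 309
587 - 309 = 278

CCLXXVIII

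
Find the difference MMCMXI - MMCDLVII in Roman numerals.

MMCMXI = 2911
MMCDLVII = 2457
2911 - 2457 = 454

CDLIV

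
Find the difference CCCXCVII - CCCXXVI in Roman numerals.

CCCXCVII = 397
CCCXXVI = 326
397 - 326 = 71

LXXI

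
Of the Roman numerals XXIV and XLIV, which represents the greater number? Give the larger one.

XXIV = 24
XLIV = 44
44 is larger

XLIV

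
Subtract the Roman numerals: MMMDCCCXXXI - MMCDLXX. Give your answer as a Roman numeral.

MMMDCCCXXXI = 3831
MMCDLXX = 2470
3831 - 2470 = 1361

MCCCLXI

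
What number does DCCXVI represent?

DCCXVI: D=500, C=100, C=100, X=10, V=5, I=1
500 + 100 + 100 + 10 + 5 + 1 = 716

716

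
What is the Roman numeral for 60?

Convert 60 to Roman numerals:
  60 contains 1×50 (L)
  10 contains 1×10 (X)

LX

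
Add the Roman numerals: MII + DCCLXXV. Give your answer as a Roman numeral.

MII = 1002
DCCLXXV = 775
1002 + 775 = 1777

MDCCLXXVII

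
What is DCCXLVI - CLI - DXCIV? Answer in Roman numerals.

DCCXLVI = 746, CLI = 151, DXCIV = 594
746 - 151 = 595
595 - 594 = 1

I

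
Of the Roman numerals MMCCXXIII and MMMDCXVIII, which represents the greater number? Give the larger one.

MMCCXXIII = 2223
MMMDCXVIII = 3618
3618 is larger

MMMDCXVIII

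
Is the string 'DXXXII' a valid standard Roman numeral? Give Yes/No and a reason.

'DXXXII': Check the rules: uses only the symbols I, V, X, L, C, D, M; no symbol is repeated more than three times in a row; V, L and D each appear at most once; no smaller symbol precedes a larger one (values never increase from left to right). Value: D (500) + X (10) + X (10) + X (10) + I (1) + I (1) = 532. So it is a valid standard Roman numeral.

Yes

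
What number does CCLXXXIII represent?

CCLXXXIII: C=100, C=100, L=50, X=10, X=10, X=10, I=1, I=1, I=1
100 + 100 + 50 + 10 + 10 + 10 + 1 + 1 + 1 = 283

283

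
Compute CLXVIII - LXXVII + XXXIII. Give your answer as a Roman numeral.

CLXVIII = 168, LXXVII = 77, XXXIII = 33
168 - 77 = 91
91 + 33 = 124

CXXIV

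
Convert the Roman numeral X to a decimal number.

X: X=10

10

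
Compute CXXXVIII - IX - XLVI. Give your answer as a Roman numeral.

CXXXVIII = 138, IX = 9, XLVI = 46
138 - 9 = 129
129 - 46 = 83

LXXXIII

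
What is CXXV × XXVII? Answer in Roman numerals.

CXXV = 125
XXVII = 27
125 × 27 = 3375

MMMCCCLXXV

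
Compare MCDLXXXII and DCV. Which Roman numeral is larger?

MCDLXXXII = 1482
DCV = 605
1482 is larger

MCDLXXXII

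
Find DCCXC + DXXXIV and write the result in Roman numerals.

DCCXC = 790
DXXXIV = 534
790 + 534 = 1324

MCCCXXIV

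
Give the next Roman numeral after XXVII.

XXVII = 27; next is 28

XXVIII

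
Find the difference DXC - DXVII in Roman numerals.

DXC = 590
DXVII = 517
590 - 517 = 73

LXXIII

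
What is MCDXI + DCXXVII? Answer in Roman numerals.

MCDXI = 1411
DCXXVII = 627
1411 + 627 = 2038

MMXXXVIII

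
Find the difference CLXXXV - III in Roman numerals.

CLXXXV = 185
III = 3
185 - 3 = 182

CLXXXII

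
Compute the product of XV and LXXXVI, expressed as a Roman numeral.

XV = 15
LXXXVI = 86
15 × 86 = 1290

MCCXC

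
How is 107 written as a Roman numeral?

Convert 107 to Roman numerals:
  107 contains 1×100 (C)
  7 contains 1×5 (V)
  2 contains 2×1 (II)

CVII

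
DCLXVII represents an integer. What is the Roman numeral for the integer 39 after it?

DCLXVII = 667
667 + 39 = 706

DCCVI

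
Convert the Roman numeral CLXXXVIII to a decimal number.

CLXXXVIII: C=100, L=50, X=10, X=10, X=10, V=5, I=1, I=1, I=1
100 + 50 + 10 + 10 + 10 + 5 + 1 + 1 + 1 = 188

188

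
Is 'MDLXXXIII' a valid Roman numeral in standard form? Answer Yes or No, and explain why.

'MDLXXXIII': Check the rules: uses only the symbols I, V, X, L, C, D, M; no symbol is repeated more than three times in a row; V, L and D each appear at most once; no smaller symbol precedes a larger one (values never increase from left to right). Value: M (1000) + D (500) + L (50) + X (10) + X (10) + X (10) + I (1) + I (1) + I (1) = 1583. So it is a valid standard Roman numeral.

Yes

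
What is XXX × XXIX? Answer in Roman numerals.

XXX = 30
XXIX = 29
30 × 29 = 870

DCCCLXX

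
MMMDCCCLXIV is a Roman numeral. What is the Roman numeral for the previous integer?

MMMDCCCLXIV = 3864; previous is 3863

MMMDCCCLXIII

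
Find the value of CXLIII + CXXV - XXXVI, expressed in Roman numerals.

CXLIII = 143, CXXV = 125, XXXVI = 36
143 + 125 = 268
268 - 36 = 232

CCXXXII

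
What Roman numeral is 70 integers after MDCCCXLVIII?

MDCCCXLVIII = 1848
1848 + 70 = 1918

MCMXVIII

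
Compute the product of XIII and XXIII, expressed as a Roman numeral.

XIII = 13
XXIII = 23
13 × 23 = 299

CCXCIX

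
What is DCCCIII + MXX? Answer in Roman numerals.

DCCCIII = 803
MXX = 1020
803 + 1020 = 1823

MDCCCXXIII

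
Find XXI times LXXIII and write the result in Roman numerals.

XXI = 21
LXXIII = 73
21 × 73 = 1533

MDXXXIII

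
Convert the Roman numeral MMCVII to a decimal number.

MMCVII: M=1000, M=1000, C=100, V=5, I=1, I=1
1000 + 1000 + 100 + 5 + 1 + 1 = 2107

2107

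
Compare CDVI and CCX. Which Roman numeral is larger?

CDVI = 406
CCX = 210
406 is larger

CDVI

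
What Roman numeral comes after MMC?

MMC = 2100; next is 2101

MMCI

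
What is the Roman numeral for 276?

Convert 276 to Roman numerals:
  276 contains 2×100 (CC)
  76 contains 1×50 (L)
  26 contains 2×10 (XX)
  6 contains 1×5 (V)
  1 contains 1×1 (I)

CCLXXVI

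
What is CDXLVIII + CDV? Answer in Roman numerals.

CDXLVIII = 448
CDV = 405
448 + 405 = 853

DCCCLIII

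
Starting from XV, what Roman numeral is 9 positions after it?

XV = 15
15 + 9 = 24

XXIV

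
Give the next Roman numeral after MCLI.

MCLI = 1151, so the next integer is 1151 + 1 = 1152

MCLII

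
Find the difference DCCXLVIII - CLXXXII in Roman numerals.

DCCXLVIII = 748
CLXXXII = 182
748 - 182 = 566

DLXVI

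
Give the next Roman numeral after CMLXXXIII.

CMLXXXIII = 983; next is 984

CMLXXXIV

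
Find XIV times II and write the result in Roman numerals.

XIV = 14
II = 2
14 × 2 = 28

XXVIII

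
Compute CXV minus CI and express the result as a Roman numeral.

CXV = 115
CI = 101
115 - 101 = 14

XIV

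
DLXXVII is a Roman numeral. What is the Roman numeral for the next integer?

DLXXVII = 577; next is 578

DLXXVIII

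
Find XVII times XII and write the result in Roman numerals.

XVII = 17
XII = 12
17 × 12 = 204

CCIV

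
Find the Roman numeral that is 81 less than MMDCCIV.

MMDCCIV = 2704
2704 - 81 = 2623

MMDCXXIII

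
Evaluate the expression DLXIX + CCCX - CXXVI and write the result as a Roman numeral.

DLXIX = 569, CCCX = 310, CXXVI = 126
569 + 310 = 879
879 - 126 = 753

DCCLIII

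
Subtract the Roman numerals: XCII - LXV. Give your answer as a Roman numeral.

XCII = 92
LXV = 65
92 - 65 = 27

XXVII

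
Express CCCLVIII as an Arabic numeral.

CCCLVIII: C=100, C=100, C=100, L=50, V=5, I=1, I=1, I=1
100 + 100 + 100 + 50 + 5 + 1 + 1 + 1 = 358

358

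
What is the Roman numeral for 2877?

Convert 2877 to Roman numerals:
  2877 contains 2×1000 (MM)
  877 contains 1×500 (D)
  377 contains 3×100 (CCC)
  77 contains 1×50 (L)
  27 contains 2×10 (XX)
  7 contains 1×5 (V)
  2 contains 2×1 (II)

MMDCCCLXXVII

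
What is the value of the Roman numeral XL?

XL: XL=40

40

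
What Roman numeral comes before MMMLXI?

MMMLXI = 3061, so the previous integer is 3061 - 1 = 3060

MMMLX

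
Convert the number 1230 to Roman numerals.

Convert 1230 to Roman numerals:
  1230 contains 1×1000 (M)
  230 contains 2×100 (CC)
  30 contains 3×10 (XXX)

MCCXXX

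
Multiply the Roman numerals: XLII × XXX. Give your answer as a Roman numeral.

XLII = 42
XXX = 30
42 × 30 = 1260

MCCLX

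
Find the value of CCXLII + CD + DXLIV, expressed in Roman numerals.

CCXLII = 242, CD = 400, DXLIV = 544
242 + 400 = 642
642 + 544 = 1186

MCLXXXVI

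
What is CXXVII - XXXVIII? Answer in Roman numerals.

CXXVII = 127
XXXVIII = 38
127 - 38 = 89

LXXXIX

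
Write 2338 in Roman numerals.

Convert 2338 to Roman numerals:
  2338 contains 2×1000 (MM)
  338 contains 3×100 (CCC)
  38 contains 3×10 (XXX)
  8 contains 1×5 (V)
  3 contains 3×1 (III)

MMCCCXXXVIII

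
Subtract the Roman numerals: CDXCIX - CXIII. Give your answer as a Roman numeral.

CDXCIX = 499
CXIII = 113
499 - 113 = 386

CCCLXXXVI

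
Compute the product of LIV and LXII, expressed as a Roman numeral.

LIV = 54
LXII = 62
54 × 62 = 3348

MMMCCCXLVIII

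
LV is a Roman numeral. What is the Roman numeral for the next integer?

LV = 55; next is 56

LVI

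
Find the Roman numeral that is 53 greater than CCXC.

CCXC = 290
290 + 53 = 343

CCCXLIII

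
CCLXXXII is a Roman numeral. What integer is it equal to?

CCLXXXII: C=100, C=100, L=50, X=10, X=10, X=10, I=1, I=1
100 + 100 + 50 + 10 + 10 + 10 + 1 + 1 = 282

282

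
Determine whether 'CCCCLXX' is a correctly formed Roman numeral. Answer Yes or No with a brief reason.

'CCCCLXX': More than 3 consecutive C's

No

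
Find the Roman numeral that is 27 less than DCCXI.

DCCXI = 711
711 - 27 = 684

DCLXXXIV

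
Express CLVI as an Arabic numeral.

CLVI: C=100, L=50, V=5, I=1
100 + 50 + 5 + 1 = 156

156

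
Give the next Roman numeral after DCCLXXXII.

DCCLXXXII = 782; next is 783

DCCLXXXIII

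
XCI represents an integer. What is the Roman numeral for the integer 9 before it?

XCI = 91
91 - 9 = 82

LXXXII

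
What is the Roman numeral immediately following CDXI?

CDXI = 411; next is 412

CDXII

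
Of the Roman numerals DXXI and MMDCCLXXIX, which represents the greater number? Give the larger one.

DXXI = 521
MMDCCLXXIX = 2779
2779 is larger

MMDCCLXXIX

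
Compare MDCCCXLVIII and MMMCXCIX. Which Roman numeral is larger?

MDCCCXLVIII = 1848
MMMCXCIX = 3199
3199 is larger

MMMCXCIX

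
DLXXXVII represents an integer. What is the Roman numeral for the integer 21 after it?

DLXXXVII = 587
587 + 21 = 608

DCVIII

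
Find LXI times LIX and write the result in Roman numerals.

LXI = 61
LIX = 59
61 × 59 = 3599

MMMDXCIX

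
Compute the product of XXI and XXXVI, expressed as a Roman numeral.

XXI = 21
XXXVI = 36
21 × 36 = 756

DCCLVI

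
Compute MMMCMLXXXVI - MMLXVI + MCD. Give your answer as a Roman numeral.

MMMCMLXXXVI = 3986, MMLXVI = 2066, MCD = 1400
3986 - 2066 = 1920
1920 + 1400 = 3320

MMMCCCXX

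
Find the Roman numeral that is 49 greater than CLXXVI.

CLXXVI = 176
176 + 49 = 225

CCXXV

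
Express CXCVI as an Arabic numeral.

CXCVI: C=100, XC=90, V=5, I=1
100 + 90 + 5 + 1 = 196

196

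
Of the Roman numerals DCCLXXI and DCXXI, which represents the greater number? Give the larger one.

DCCLXXI = 771
DCXXI = 621
771 is larger

DCCLXXI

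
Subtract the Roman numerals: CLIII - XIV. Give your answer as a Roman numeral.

CLIII = 153
XIV = 14
153 - 14 = 139

CXXXIX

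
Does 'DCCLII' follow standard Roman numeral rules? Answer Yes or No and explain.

'DCCLII': Check the rules: uses only the symbols I, V, X, L, C, D, M; no symbol is repeated more than three times in a row; V, L and D each appear at most once; no smaller symbol precedes a larger one (values never increase from left to right). Value: D (500) + C (100) + C (100) + L (50) + I (1) + I (1) = 752. So it is a valid standard Roman numeral.

Yes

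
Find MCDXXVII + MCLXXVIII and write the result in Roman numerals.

MCDXXVII = 1427
MCLXXVIII = 1178
1427 + 1178 = 2605

MMDCV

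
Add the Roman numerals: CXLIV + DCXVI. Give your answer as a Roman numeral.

CXLIV = 144
DCXVI = 616
144 + 616 = 760

DCCLX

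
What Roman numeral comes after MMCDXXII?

MMCDXXII = 2422, so the next integer is 2422 + 1 = 2423

MMCDXXIII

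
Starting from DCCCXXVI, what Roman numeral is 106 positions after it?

DCCCXXVI = 826
826 + 106 = 932

CMXXXII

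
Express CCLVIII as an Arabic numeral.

CCLVIII: C=100, C=100, L=50, V=5, I=1, I=1, I=1
100 + 100 + 50 + 5 + 1 + 1 + 1 = 258

258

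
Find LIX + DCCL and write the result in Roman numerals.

LIX = 59
DCCL = 750
59 + 750 = 809

DCCCIX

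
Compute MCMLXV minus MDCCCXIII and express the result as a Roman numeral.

MCMLXV = 1965
MDCCCXIII = 1813
1965 - 1813 = 152

CLII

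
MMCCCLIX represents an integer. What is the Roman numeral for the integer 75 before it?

MMCCCLIX = 2359
2359 - 75 = 2284

MMCCLXXXIV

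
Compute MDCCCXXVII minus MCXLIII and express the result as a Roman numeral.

MDCCCXXVII = 1827
MCXLIII = 1143
1827 - 1143 = 684

DCLXXXIV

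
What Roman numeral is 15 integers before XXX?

XXX = 30
30 - 15 = 15

XV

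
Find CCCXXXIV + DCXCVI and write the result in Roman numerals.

CCCXXXIV = 334
DCXCVI = 696
334 + 696 = 1030

MXXX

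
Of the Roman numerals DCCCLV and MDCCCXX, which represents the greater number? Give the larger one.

DCCCLV = 855
MDCCCXX = 1820
1820 is larger

MDCCCXX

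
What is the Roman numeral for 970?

Convert 970 to Roman numerals:
  970 contains 1×900 (CM)
  70 contains 1×50 (L)
  20 contains 2×10 (XX)

CMLXX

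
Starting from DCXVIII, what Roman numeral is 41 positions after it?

DCXVIII = 618
618 + 41 = 659

DCLIX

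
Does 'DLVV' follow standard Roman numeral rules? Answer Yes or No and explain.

'DLVV': V should not appear more than once

No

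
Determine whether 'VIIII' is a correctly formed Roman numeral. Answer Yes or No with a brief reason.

'VIIII': More than 3 consecutive I's

No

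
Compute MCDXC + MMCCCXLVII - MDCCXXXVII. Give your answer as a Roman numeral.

MCDXC = 1490, MMCCCXLVII = 2347, MDCCXXXVII = 1737
1490 + 2347 = 3837
3837 - 1737 = 2100

MMC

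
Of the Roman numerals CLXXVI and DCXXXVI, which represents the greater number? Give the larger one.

CLXXVI = 176
DCXXXVI = 636
636 is larger

DCXXXVI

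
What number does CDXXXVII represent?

CDXXXVII: CD=400, X=10, X=10, X=10, V=5, I=1, I=1
400 + 10 + 10 + 10 + 5 + 1 + 1 = 437

437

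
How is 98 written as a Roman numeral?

Convert 98 to Roman numerals:
  98 contains 1×90 (XC)
  8 contains 1×5 (V)
  3 contains 3×1 (III)

XCVIII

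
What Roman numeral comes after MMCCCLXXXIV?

MMCCCLXXXIV = 2384, so the next integer is 2384 + 1 = 2385

MMCCCLXXXV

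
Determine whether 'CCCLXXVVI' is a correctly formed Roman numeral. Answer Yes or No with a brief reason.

'CCCLXXVVI': V should not appear more than once

No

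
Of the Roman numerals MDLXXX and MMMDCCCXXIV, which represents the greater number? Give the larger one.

MDLXXX = 1580
MMMDCCCXXIV = 3824
3824 is larger

MMMDCCCXXIV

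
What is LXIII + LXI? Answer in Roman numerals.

LXIII = 63
LXI = 61
63 + 61 = 124

CXXIV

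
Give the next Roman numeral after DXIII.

DXIII = 513, so the next integer is 513 + 1 = 514

DXIV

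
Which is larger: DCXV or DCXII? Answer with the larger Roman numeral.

DCXV = 615
DCXII = 612
615 is larger

DCXV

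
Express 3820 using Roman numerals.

Convert 3820 to Roman numerals:
  3820 contains 3×1000 (MMM)
  820 contains 1×500 (D)
  320 contains 3×100 (CCC)
  20 contains 2×10 (XX)

MMMDCCCXX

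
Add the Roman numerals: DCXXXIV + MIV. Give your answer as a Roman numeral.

DCXXXIV = 634
MIV = 1004
634 + 1004 = 1638

MDCXXXVIII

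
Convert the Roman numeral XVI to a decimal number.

XVI: X=10, V=5, I=1
10 + 5 + 1 = 16

16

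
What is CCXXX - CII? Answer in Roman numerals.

CCXXX = 230
CII = 102
230 - 102 = 128

CXXVIII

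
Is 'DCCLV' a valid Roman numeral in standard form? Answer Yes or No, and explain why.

'DCCLV': Check the rules: uses only the symbols I, V, X, L, C, D, M; no symbol is repeated more than three times in a row; V, L and D each appear at most once; no smaller symbol precedes a larger one (values never increase from left to right). Value: D (500) + C (100) + C (100) + L (50) + V (5) = 755. So it is a valid standard Roman numeral.

Yes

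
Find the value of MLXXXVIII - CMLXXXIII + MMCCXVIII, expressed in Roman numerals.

MLXXXVIII = 1088, CMLXXXIII = 983, MMCCXVIII = 2218
1088 - 983 = 105
105 + 2218 = 2323

MMCCCXXIII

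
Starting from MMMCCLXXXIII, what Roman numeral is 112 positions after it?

MMMCCLXXXIII = 3283
3283 + 112 = 3395

MMMCCCXCV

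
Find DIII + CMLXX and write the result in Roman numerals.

DIII = 503
CMLXX = 970
503 + 970 = 1473

MCDLXXIII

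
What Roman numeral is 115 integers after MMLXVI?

MMLXVI = 2066
2066 + 115 = 2181

MMCLXXXI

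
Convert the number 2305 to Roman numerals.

Convert 2305 to Roman numerals:
  2305 contains 2×1000 (MM)
  305 contains 3×100 (CCC)
  5 contains 1×5 (V)

MMCCCV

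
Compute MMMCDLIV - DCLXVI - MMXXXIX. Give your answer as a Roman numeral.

MMMCDLIV = 3454, DCLXVI = 666, MMXXXIX = 2039
3454 - 666 = 2788
2788 - 2039 = 749

DCCXLIX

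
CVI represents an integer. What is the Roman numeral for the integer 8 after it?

CVI = 106
106 + 8 = 114

CXIV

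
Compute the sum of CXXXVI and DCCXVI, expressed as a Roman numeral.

CXXXVI = 136
DCCXVI = 716
136 + 716 = 852

DCCCLII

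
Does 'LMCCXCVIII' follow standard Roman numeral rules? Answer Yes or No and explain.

'LMCCXCVIII': Invalid subtractive combination: LM

No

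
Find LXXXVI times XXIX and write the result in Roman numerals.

LXXXVI = 86
XXIX = 29
86 × 29 = 2494

MMCDXCIV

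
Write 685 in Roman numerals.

Convert 685 to Roman numerals:
  685 contains 1×500 (D)
  185 contains 1×100 (C)
  85 contains 1×50 (L)
  35 contains 3×10 (XXX)
  5 contains 1×5 (V)

DCLXXXV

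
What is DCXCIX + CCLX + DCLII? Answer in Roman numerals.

DCXCIX = 699, CCLX = 260, DCLII = 652
699 + 260 = 959
959 + 652 = 1611

MDCXI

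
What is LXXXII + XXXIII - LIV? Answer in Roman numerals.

LXXXII = 82, XXXIII = 33, LIV = 54
82 + 33 = 115
115 - 54 = 61

LXI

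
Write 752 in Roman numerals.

Convert 752 to Roman numerals:
  752 contains 1×500 (D)
  252 contains 2×100 (CC)
  52 contains 1×50 (L)
  2 contains 2×1 (II)

DCCLII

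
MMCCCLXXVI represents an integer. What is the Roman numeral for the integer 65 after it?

MMCCCLXXVI = 2376
2376 + 65 = 2441

MMCDXLI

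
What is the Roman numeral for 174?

Convert 174 to Roman numerals:
  174 contains 1×100 (C)
  74 contains 1×50 (L)
  24 contains 2×10 (XX)
  4 contains 1×4 (IV)

CLXXIV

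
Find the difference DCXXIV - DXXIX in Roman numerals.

DCXXIV = 624
DXXIX = 529
624 - 529 = 95

XCV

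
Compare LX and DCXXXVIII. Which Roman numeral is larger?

LX = 60
DCXXXVIII = 638
638 is larger

DCXXXVIII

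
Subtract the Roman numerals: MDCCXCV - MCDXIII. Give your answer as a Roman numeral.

MDCCXCV = 1795
MCDXIII = 1413
1795 - 1413 = 382

CCCLXXXII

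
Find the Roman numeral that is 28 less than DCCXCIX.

DCCXCIX = 799
799 - 28 = 771

DCCLXXI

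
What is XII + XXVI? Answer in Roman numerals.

XII = 12
XXVI = 26
12 + 26 = 38

XXXVIII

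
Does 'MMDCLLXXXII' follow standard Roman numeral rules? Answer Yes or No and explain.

'MMDCLLXXXII': L should not appear more than once

No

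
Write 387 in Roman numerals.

Convert 387 to Roman numerals:
  387 contains 3×100 (CCC)
  87 contains 1×50 (L)
  37 contains 3×10 (XXX)
  7 contains 1×5 (V)
  2 contains 2×1 (II)

CCCLXXXVII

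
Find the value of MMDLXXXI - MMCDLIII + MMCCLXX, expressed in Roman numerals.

MMDLXXXI = 2581, MMCDLIII = 2453, MMCCLXX = 2270
2581 - 2453 = 128
128 + 2270 = 2398

MMCCCXCVIII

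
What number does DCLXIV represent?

DCLXIV: D=500, C=100, L=50, X=10, IV=4
500 + 100 + 50 + 10 + 4 = 664

664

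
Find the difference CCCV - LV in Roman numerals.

CCCV = 305
LV = 55
305 - 55 = 250

CCL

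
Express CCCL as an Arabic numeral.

CCCL: C=100, C=100, C=100, L=50
100 + 100 + 100 + 50 = 350

350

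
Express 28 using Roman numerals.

Convert 28 to Roman numerals:
  28 contains 2×10 (XX)
  8 contains 1×5 (V)
  3 contains 3×1 (III)

XXVIII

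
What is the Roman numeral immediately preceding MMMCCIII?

MMMCCIII = 3203, so the previous integer is 3203 - 1 = 3202

MMMCCII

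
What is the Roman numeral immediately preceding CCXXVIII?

CCXXVIII = 228, so the previous integer is 228 - 1 = 227

CCXXVII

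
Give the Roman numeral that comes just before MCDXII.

MCDXII = 1412; previous is 1411

MCDXI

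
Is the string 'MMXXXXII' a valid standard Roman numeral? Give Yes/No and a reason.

'MMXXXXII': More than 3 consecutive X's

No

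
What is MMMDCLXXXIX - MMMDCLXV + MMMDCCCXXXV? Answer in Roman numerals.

MMMDCLXXXIX = 3689, MMMDCLXV = 3665, MMMDCCCXXXV = 3835
3689 - 3665 = 24
24 + 3835 = 3859

MMMDCCCLIX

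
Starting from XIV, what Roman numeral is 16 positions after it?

XIV = 14
14 + 16 = 30

XXX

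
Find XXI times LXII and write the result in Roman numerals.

XXI = 21
LXII = 62
21 × 62 = 1302

MCCCII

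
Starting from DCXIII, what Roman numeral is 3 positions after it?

DCXIII = 613
613 + 3 = 616

DCXVI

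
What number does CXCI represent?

CXCI: C=100, XC=90, I=1
100 + 90 + 1 = 191

191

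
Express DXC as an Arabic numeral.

DXC: D=500, XC=90
500 + 90 = 590

590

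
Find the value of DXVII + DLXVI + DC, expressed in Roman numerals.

DXVII = 517, DLXVI = 566, DC = 600
517 + 566 = 1083
1083 + 600 = 1683

MDCLXXXIII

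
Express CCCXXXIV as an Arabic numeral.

CCCXXXIV: C=100, C=100, C=100, X=10, X=10, X=10, IV=4
100 + 100 + 100 + 10 + 10 + 10 + 4 = 334

334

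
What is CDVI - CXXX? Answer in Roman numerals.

CDVI = 406
CXXX = 130
406 - 130 = 276

CCLXXVI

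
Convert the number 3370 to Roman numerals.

Convert 3370 to Roman numerals:
  3370 contains 3×1000 (MMM)
  370 contains 3×100 (CCC)
  70 contains 1×50 (L)
  20 contains 2×10 (XX)

MMMCCCLXX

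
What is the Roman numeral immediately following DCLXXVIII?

DCLXXVIII = 678; next is 679

DCLXXIX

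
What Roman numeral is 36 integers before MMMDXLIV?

MMMDXLIV = 3544
3544 - 36 = 3508

MMMDVIII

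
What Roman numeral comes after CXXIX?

CXXIX = 129; next is 130

CXXX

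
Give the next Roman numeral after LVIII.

LVIII = 58; next is 59

LIX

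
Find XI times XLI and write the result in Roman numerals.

XI = 11
XLI = 41
11 × 41 = 451

CDLI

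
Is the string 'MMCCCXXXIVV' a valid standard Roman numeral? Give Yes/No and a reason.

'MMCCCXXXIVV': V should not appear more than once

No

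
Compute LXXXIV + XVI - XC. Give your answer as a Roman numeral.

LXXXIV = 84, XVI = 16, XC = 90
84 + 16 = 100
100 - 90 = 10

X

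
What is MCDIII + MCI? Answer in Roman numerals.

MCDIII = 1403
MCI = 1101
1403 + 1101 = 2504

MMDIV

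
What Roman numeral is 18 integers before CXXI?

CXXI = 121
121 - 18 = 103

CIII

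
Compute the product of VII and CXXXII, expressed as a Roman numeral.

VII = 7
CXXXII = 132
7 × 132 = 924

CMXXIV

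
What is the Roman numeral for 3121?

Convert 3121 to Roman numerals:
  3121 contains 3×1000 (MMM)
  121 contains 1×100 (C)
  21 contains 2×10 (XX)
  1 contains 1×1 (I)

MMMCXXI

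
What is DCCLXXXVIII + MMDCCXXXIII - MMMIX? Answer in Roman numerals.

DCCLXXXVIII = 788, MMDCCXXXIII = 2733, MMMIX = 3009
788 + 2733 = 3521
3521 - 3009 = 512

DXII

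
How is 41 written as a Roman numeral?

Convert 41 to Roman numerals:
  41 contains 1×40 (XL)
  1 contains 1×1 (I)

XLI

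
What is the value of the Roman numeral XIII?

XIII: X=10, I=1, I=1, I=1
10 + 1 + 1 + 1 = 13

13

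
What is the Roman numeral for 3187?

Convert 3187 to Roman numerals:
  3187 contains 3×1000 (MMM)
  187 contains 1×100 (C)
  87 contains 1×50 (L)
  37 contains 3×10 (XXX)
  7 contains 1×5 (V)
  2 contains 2×1 (II)

MMMCLXXXVII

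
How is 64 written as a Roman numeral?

Convert 64 to Roman numerals:
  64 contains 1×50 (L)
  14 contains 1×10 (X)
  4 contains 1×4 (IV)

LXIV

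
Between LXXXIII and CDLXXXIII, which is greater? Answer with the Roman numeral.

LXXXIII = 83
CDLXXXIII = 483
483 is larger

CDLXXXIII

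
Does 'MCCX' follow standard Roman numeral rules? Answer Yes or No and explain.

'MCCX': Check the rules: uses only the symbols I, V, X, L, C, D, M; no symbol is repeated more than three times in a row; V, L and D each appear at most once; no smaller symbol precedes a larger one (values never increase from left to right). Value: M (1000) + C (100) + C (100) + X (10) = 1210. So it is a valid standard Roman numeral.

Yes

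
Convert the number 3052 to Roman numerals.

Convert 3052 to Roman numerals:
  3052 contains 3×1000 (MMM)
  52 contains 1×50 (L)
  2 contains 2×1 (II)

MMMLII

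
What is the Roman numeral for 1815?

Convert 1815 to Roman numerals:
  1815 contains 1×1000 (M)
  815 contains 1×500 (D)
  315 contains 3×100 (CCC)
  15 contains 1×10 (X)
  5 contains 1×5 (V)

MDCCCXV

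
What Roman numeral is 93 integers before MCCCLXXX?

MCCCLXXX = 1380
1380 - 93 = 1287

MCCLXXXVII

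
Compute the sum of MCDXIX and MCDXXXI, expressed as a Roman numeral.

MCDXIX = 1419
MCDXXXI = 1431
1419 + 1431 = 2850

MMDCCCL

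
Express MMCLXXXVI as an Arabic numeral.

MMCLXXXVI: M=1000, M=1000, C=100, L=50, X=10, X=10, X=10, V=5, I=1
1000 + 1000 + 100 + 50 + 10 + 10 + 10 + 5 + 1 = 2186

2186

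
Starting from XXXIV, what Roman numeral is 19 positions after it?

XXXIV = 34
34 + 19 = 53

LIII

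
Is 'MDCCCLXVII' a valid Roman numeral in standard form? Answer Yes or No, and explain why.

'MDCCCLXVII': Check the rules: uses only the symbols I, V, X, L, C, D, M; no symbol is repeated more than three times in a row; V, L and D each appear at most once; no smaller symbol precedes a larger one (values never increase from left to right). Value: M (1000) + D (500) + C (100) + C (100) + C (100) + L (50) + X (10) + V (5) + I (1) + I (1) = 1867. So it is a valid standard Roman numeral.

Yes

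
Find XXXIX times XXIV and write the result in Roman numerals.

XXXIX = 39
XXIV = 24
39 × 24 = 936

CMXXXVI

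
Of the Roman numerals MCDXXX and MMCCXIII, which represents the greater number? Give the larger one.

MCDXXX = 1430
MMCCXIII = 2213
2213 is larger

MMCCXIII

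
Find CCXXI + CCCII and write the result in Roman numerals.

CCXXI = 221
CCCII = 302
221 + 302 = 523

DXXIII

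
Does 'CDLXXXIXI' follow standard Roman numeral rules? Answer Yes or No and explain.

'CDLXXXIXI': I cannot come right after the subtractive pair IX: once I is subtracted in IX, the next symbol must be smaller than I

No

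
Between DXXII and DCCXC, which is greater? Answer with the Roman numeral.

DXXII = 522
DCCXC = 790
790 is larger

DCCXC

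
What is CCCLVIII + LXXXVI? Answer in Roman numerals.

CCCLVIII = 358
LXXXVI = 86
358 + 86 = 444

CDXLIV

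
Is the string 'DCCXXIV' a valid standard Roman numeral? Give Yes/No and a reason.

'DCCXXIV': Check the rules: uses only the symbols I, V, X, L, C, D, M; no symbol is repeated more than three times in a row; V, L and D each appear at most once; the only place a smaller symbol precedes a larger one is the allowed subtractive pair IV, the symbol right after such a pair (if any) is smaller than the pair's first symbol, and otherwise the values never increase from left to right. Value: D (500) + C (100) + C (100) + X (10) + X (10) + IV (4) = 724. So it is a valid standard Roman numeral.

Yes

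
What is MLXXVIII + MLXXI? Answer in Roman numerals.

MLXXVIII = 1078
MLXXI = 1071
1078 + 1071 = 2149

MMCXLIX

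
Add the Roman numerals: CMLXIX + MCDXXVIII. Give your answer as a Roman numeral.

CMLXIX = 969
MCDXXVIII = 1428
969 + 1428 = 2397

MMCCCXCVII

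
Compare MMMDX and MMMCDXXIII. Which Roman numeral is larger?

MMMDX = 3510
MMMCDXXIII = 3423
3510 is larger

MMMDX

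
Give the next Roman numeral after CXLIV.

CXLIV = 144, so the next integer is 144 + 1 = 145

CXLV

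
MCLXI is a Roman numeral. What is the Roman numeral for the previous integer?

MCLXI = 1161, so the previous integer is 1161 - 1 = 1160

MCLX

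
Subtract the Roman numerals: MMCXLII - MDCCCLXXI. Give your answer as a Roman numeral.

MMCXLII = 2142
MDCCCLXXI = 1871
2142 - 1871 = 271

CCLXXI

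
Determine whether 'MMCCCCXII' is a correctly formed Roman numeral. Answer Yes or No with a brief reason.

'MMCCCCXII': More than 3 consecutive C's

No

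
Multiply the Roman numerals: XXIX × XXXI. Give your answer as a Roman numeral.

XXIX = 29
XXXI = 31
29 × 31 = 899

DCCCXCIX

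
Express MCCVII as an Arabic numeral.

MCCVII: M=1000, C=100, C=100, V=5, I=1, I=1
1000 + 100 + 100 + 5 + 1 + 1 = 1207

1207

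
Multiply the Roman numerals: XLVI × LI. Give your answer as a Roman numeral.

XLVI = 46
LI = 51
46 × 51 = 2346

MMCCCXLVI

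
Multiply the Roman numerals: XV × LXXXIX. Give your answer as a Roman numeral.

XV = 15
LXXXIX = 89
15 × 89 = 1335

MCCCXXXV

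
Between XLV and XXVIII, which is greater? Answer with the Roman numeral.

XLV = 45
XXVIII = 28
45 is larger

XLV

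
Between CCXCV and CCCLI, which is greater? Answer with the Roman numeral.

CCXCV = 295
CCCLI = 351
351 is larger

CCCLI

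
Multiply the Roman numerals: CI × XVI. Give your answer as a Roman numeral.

CI = 101
XVI = 16
101 × 16 = 1616

MDCXVI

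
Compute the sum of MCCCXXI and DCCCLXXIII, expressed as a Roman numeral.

MCCCXXI = 1321
DCCCLXXIII = 873
1321 + 873 = 2194

MMCXCIV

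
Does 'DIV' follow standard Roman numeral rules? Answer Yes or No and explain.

'DIV': Check the rules: uses only the symbols I, V, X, L, C, D, M; no symbol is repeated more than three times in a row; V, L and D each appear at most once; the only place a smaller symbol precedes a larger one is the allowed subtractive pair IV, the symbol right after such a pair (if any) is smaller than the pair's first symbol, and otherwise the values never increase from left to right. Value: D (500) + IV (4) = 504. So it is a valid standard Roman numeral.

Yes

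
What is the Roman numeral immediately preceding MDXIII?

MDXIII = 1513, so the previous integer is 1513 - 1 = 1512

MDXII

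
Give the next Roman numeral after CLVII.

CLVII = 157; next is 158

CLVIII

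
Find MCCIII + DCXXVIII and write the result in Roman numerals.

MCCIII = 1203
DCXXVIII = 628
1203 + 628 = 1831

MDCCCXXXI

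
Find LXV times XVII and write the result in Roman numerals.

LXV = 65
XVII = 17
65 × 17 = 1105

MCV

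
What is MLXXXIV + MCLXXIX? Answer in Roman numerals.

MLXXXIV = 1084
MCLXXIX = 1179
1084 + 1179 = 2263

MMCCLXIII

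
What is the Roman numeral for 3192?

Convert 3192 to Roman numerals:
  3192 contains 3×1000 (MMM)
  192 contains 1×100 (C)
  92 contains 1×90 (XC)
  2 contains 2×1 (II)

MMMCXCII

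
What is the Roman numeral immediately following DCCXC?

DCCXC = 790, so the next integer is 790 + 1 = 791

DCCXCI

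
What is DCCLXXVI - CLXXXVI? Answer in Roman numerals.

DCCLXXVI = 776
CLXXXVI = 186
776 - 186 = 590

DXC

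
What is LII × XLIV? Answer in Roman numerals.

LII = 52
XLIV = 44
52 × 44 = 2288

MMCCLXXXVIII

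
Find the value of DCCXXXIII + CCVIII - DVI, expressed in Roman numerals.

DCCXXXIII = 733, CCVIII = 208, DVI = 506
733 + 208 = 941
941 - 506 = 435

CDXXXV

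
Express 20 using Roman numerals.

Convert 20 to Roman numerals:
  20 contains 2×10 (XX)

XX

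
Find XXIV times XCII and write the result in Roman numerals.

XXIV = 24
XCII = 92
24 × 92 = 2208

MMCCVIII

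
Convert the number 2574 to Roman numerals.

Convert 2574 to Roman numerals:
  2574 contains 2×1000 (MM)
  574 contains 1×500 (D)
  74 contains 1×50 (L)
  24 contains 2×10 (XX)
  4 contains 1×4 (IV)

MMDLXXIV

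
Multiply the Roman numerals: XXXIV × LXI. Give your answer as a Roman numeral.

XXXIV = 34
LXI = 61
34 × 61 = 2074

MMLXXIV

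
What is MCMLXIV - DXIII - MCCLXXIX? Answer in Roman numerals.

MCMLXIV = 1964, DXIII = 513, MCCLXXIX = 1279
1964 - 513 = 1451
1451 - 1279 = 172

CLXXII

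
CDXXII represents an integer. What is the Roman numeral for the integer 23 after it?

CDXXII = 422
422 + 23 = 445

CDXLV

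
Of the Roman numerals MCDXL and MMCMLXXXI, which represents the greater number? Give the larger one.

MCDXL = 1440
MMCMLXXXI = 2981
2981 is larger

MMCMLXXXI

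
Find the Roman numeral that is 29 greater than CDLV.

CDLV = 455
455 + 29 = 484

CDLXXXIV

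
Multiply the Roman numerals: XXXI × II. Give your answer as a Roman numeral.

XXXI = 31
II = 2
31 × 2 = 62

LXII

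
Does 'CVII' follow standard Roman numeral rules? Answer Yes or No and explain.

'CVII': Check the rules: uses only the symbols I, V, X, L, C, D, M; no symbol is repeated more than three times in a row; V, L and D each appear at most once; no smaller symbol precedes a larger one (values never increase from left to right). Value: C (100) + V (5) + I (1) + I (1) = 107. So it is a valid standard Roman numeral.

Yes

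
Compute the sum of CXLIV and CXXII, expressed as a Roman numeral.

CXLIV = 144
CXXII = 122
144 + 122 = 266

CCLXVI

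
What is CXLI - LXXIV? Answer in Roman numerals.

CXLI = 141
LXXIV = 74
141 - 74 = 67

LXVII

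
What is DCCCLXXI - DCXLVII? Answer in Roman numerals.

DCCCLXXI = 871
DCXLVII = 647
871 - 647 = 224

CCXXIV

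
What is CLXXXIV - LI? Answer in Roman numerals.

CLXXXIV = 184
LI = 51
184 - 51 = 133

CXXXIII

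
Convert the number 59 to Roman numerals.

Convert 59 to Roman numerals:
  59 contains 1×50 (L)
  9 contains 1×9 (IX)

LIX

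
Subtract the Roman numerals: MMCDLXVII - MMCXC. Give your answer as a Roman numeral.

MMCDLXVII = 2467
MMCXC = 2190
2467 - 2190 = 277

CCLXXVII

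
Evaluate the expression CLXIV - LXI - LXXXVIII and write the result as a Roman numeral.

CLXIV = 164, LXI = 61, LXXXVIII = 88
164 - 61 = 103
103 - 88 = 15

XV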